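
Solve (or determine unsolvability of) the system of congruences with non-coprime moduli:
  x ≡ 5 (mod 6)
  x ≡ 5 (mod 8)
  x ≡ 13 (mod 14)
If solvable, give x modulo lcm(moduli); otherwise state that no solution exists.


Moduli 6, 8, 14 are not pairwise coprime, so CRT works modulo lcm(m_i) when all pairwise compatibility conditions hold.
Pairwise compatibility: gcd(m_i, m_j) must divide a_i - a_j for every pair.
Merge one congruence at a time:
  Start: x ≡ 5 (mod 6).
  Combine with x ≡ 5 (mod 8): gcd(6, 8) = 2; 5 - 5 = 0, which IS divisible by 2, so compatible.
    Write x = 5 + 6·t and substitute into x ≡ 5 (mod 8): 6·t ≡ 5 − 5 = 0 (mod 8).
    Divide the congruence (and modulus) by g = 2: 3·t ≡ 0 (mod 4).
    The inverse of 3 mod 4 is 3 (since 3·3 = 9 = 2·4 + 1), so t ≡ 3·0 = 0 ≡ 0 (mod 4).
    Then x = 5 + 6·0 = 5, valid modulo lcm(6, 8) = 24: x ≡ 5 (mod 24).
  Combine with x ≡ 13 (mod 14): gcd(24, 14) = 2; 13 - 5 = 8, which IS divisible by 2, so compatible.
    Write x = 5 + 24·t and substitute into x ≡ 13 (mod 14): 24·t ≡ 13 − 5 = 8 (mod 14).
    Divide the congruence (and modulus) by g = 2: 12·t ≡ 4 (mod 7).
    Reduce coefficients mod 7: 5·t ≡ 4 (mod 7).
    The inverse of 5 mod 7 is 3 (since 5·3 = 15 = 2·7 + 1), so t ≡ 3·4 = 12 ≡ 5 (mod 7).
    Then x = 5 + 24·5 = 125, valid modulo lcm(24, 14) = 168: x ≡ 125 (mod 168).
Verify: 125 mod 6 = 5, 125 mod 8 = 5, 125 mod 14 = 13.

x ≡ 125 (mod 168).


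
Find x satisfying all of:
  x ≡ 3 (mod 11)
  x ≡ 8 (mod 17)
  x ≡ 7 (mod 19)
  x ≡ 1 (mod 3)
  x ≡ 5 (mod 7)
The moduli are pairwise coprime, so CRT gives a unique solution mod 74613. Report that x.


Product of moduli M = 11 · 17 · 19 · 3 · 7 = 74613.
Merge one congruence at a time:
  Start: x ≡ 3 (mod 11).
  Combine with x ≡ 8 (mod 17); new modulus lcm = 187.
    Write x = 3 + 11·t and substitute into x ≡ 8 (mod 17): 11·t ≡ 8 − 3 = 5 (mod 17).
    The inverse of 11 mod 17 is 14 (since 11·14 = 154 = 9·17 + 1), so t ≡ 14·5 = 70 ≡ 2 (mod 17).
    Then x = 3 + 11·2 = 25, valid modulo lcm(11, 17) = 187: x ≡ 25 (mod 187).
  Combine with x ≡ 7 (mod 19); new modulus lcm = 3553.
    Write x = 25 + 187·t and substitute into x ≡ 7 (mod 19): 187·t ≡ 7 − 25 = -18 (mod 19).
    Reduce coefficients mod 19: 16·t ≡ 1 (mod 19).
    The inverse of 16 mod 19 is 6 (since 16·6 = 96 = 5·19 + 1), so t ≡ 6·1 = 6 ≡ 6 (mod 19).
    Then x = 25 + 187·6 = 1147, valid modulo lcm(187, 19) = 3553: x ≡ 1147 (mod 3553).
  Combine with x ≡ 1 (mod 3); new modulus lcm = 10659.
    Write x = 1147 + 3553·t and substitute into x ≡ 1 (mod 3): 3553·t ≡ 1 − 1147 = -1146 (mod 3).
    Reduce coefficients mod 3: 1·t ≡ 0 (mod 3).
    So t ≡ 0 (mod 3).
    Then x = 1147 + 3553·0 = 1147, valid modulo lcm(3553, 3) = 10659: x ≡ 1147 (mod 10659).
  Combine with x ≡ 5 (mod 7); new modulus lcm = 74613.
    Write x = 1147 + 10659·t and substitute into x ≡ 5 (mod 7): 10659·t ≡ 5 − 1147 = -1142 (mod 7).
    Reduce coefficients mod 7: 5·t ≡ 6 (mod 7).
    The inverse of 5 mod 7 is 3 (since 5·3 = 15 = 2·7 + 1), so t ≡ 3·6 = 18 ≡ 4 (mod 7).
    Then x = 1147 + 10659·4 = 43783, valid modulo lcm(10659, 7) = 74613: x ≡ 43783 (mod 74613).
Verify against each original: 43783 mod 11 = 3, 43783 mod 17 = 8, 43783 mod 19 = 7, 43783 mod 3 = 1, 43783 mod 7 = 5.

x ≡ 43783 (mod 74613).


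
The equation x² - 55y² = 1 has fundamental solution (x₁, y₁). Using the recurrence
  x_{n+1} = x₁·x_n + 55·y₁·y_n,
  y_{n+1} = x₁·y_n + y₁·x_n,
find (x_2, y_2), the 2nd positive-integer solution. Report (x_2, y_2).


Step 1: Find the fundamental solution (x₁, y₁) of x² - 55y² = 1.
  Expand √55 as a continued fraction. a₀ = ⌊√55⌋ = 7; iterate m_{k+1} = d_k·a_k − m_k, d_{k+1} = (55 − m_{k+1}²)/d_k, a_{k+1} = ⌊(a₀ + m_{k+1})/d_{k+1}⌋ (starting m₀ = 0, d₀ = 1), with convergents p_k = a_k·p_{k-1} + p_{k-2}, q_k = a_k·q_{k-1} + q_{k-2} (p₋₁ = 1, q₋₁ = 0):
  k = 0: a₀ = 7; p₀/q₀ = 7/1; p₀² − 55·q₀² = 49 − 55 = -6.
  k = 1: m = 7, d = 6, a = ⌊(7 + 7)/6⌋ = 2; p/q = (2·7 + 1)/(2·1 + 0) = 15/2; p² − 55·q² = 225 − 220 = 5.
  k = 2: m = 5, d = 5, a = ⌊(7 + 5)/5⌋ = 2; p/q = (2·15 + 7)/(2·2 + 1) = 37/5; p² − 55·q² = 1369 − 1375 = -6.
  k = 3: m = 5, d = 6, a = ⌊(7 + 5)/6⌋ = 2; p/q = (2·37 + 15)/(2·5 + 2) = 89/12; p² − 55·q² = 7921 − 7920 = 1.
  The first convergent with p² − 55·q² = 1 gives the fundamental solution (x₁, y₁) = (89, 12).
Step 2: Apply the recurrence (x_{n+1}, y_{n+1}) = (x₁x_n + 55y₁y_n, x₁y_n + y₁x_n) repeatedly.
  From (x_1, y_1) = (89, 12): x_2 = 89·89 + 55·12·12 = 15841; y_2 = 89·12 + 12·89 = 2136.
Step 3: Verify x_2² - 55·y_2² = 250937281 - 250937280 = 1 (should be 1). ✓

(x_1, y_1) = (89, 12); (x_2, y_2) = (15841, 2136).


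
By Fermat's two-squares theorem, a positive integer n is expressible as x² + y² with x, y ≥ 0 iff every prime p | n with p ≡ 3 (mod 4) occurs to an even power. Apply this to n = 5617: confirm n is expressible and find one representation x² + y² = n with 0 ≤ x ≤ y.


Step 1: Factor n = 5617 = 41 · 137.
Step 2: Check the mod-4 condition on each prime factor: 41 ≡ 1 (mod 4), exponent 1; 137 ≡ 1 (mod 4), exponent 1.
All primes ≡ 3 (mod 4) appear to even exponent (or don't appear), so by the two-squares theorem n IS expressible as a sum of two squares.
Step 3: Build a representation. Here n = 41 · 137 is a product of primes ≡ 1 (mod 4). Each prime p ≡ 1 (mod 4) is itself a sum of two squares; find a² by testing p − a² for a perfect square:
  41: 41 − 1² = 40, 41 − 2² = 37, 41 − 3² = 32, 41 − 4² = 25 = 5² ⇒ 41 = 4² + 5².
  137: 137 − 1² = 136, 137 − 2² = 133, 137 − 3² = 128, 137 − 4² = 121 = 11² ⇒ 137 = 4² + 11².
  Combine using the Brahmagupta–Fibonacci identity (a² + b²)(c² + d²) = (ac − bd)² + (ad + bc)² = (ac + bd)² + (ad − bc)²:
  41 · 137 = 5617: from (4² + 5²)(4² + 11²), take (4·4 − 5·11, 4·11 + 5·4) = (16 − 55, 44 + 20) = (-39, 64); dropping signs (only squares matter) gives (39, 64); check 39² + 64² = 1521 + 4096 = 5617 ✓.
Step 4: Order so x ≤ y and verify: 39² + 64² = 1521 + 4096 = 5617 = n. ✓

n = 5617 = 39² + 64² (one valid representation with x ≤ y).


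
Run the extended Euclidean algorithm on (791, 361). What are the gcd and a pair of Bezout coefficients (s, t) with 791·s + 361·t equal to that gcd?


Euclidean algorithm on (791, 361) — divide until remainder is 0:
  791 = 2 · 361 + 69
  361 = 5 · 69 + 16
  69 = 4 · 16 + 5
  16 = 3 · 5 + 1
  5 = 5 · 1 + 0
gcd(791, 361) = 1.
Track Bezout coefficients alongside the remainders: start with r₀ = 791 = a·1 + b·0 (s = 1, t = 0) and r₁ = 361 = a·0 + b·1 (s = 0, t = 1); each new remainder r_{k+1} = r_{k-1} − q_k·r_k inherits s_{k+1} = s_{k-1} − q_k·s_k, t_{k+1} = t_{k-1} − q_k·t_k, so r_k = a·s_k + b·t_k at every step:
  q = 2: r = 69, s = 1 − 2·0 = 1, t = 0 − 2·1 = -2  (check: 791·1 + 361·(-2) = 69)
  q = 5: r = 16, s = 0 − 5·1 = -5, t = 1 − 5·(-2) = 11  (check: 791·(-5) + 361·11 = 16)
  q = 4: r = 5, s = 1 − 4·(-5) = 21, t = -2 − 4·11 = -46  (check: 791·21 + 361·(-46) = 5)
  q = 3: r = 1, s = -5 − 3·21 = -68, t = 11 − 3·(-46) = 149  (check: 791·(-68) + 361·149 = 1)
The row with r = 1 (the gcd) gives the Bezout coefficients s = -68, t = 149.
Result: 791 · (-68) + 361 · (149) = 1.

gcd(791, 361) = 1; s = -68, t = 149 (check: 791·(-68) + 361·149 = 1).


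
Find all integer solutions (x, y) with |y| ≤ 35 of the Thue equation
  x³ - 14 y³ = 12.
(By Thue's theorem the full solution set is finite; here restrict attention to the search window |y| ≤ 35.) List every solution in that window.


The equation is x³ - 14y³ = 12. For fixed y, x³ = 14·y³ + 12, so a solution requires the RHS to be a perfect cube.
Strategy: iterate y from -35 to 35, compute RHS = 14·y³ + 12, and check whether it is a (positive or negative) perfect cube.
Check small values of y:
  y = 0: RHS = 12 is not a perfect cube.
  y = 1: RHS = 26 is not a perfect cube.
  y = -1: RHS = -2 is not a perfect cube.
  y = 2: RHS = 124 is not a perfect cube.
  y = -2: RHS = -100 is not a perfect cube.
  y = 3: RHS = 390 is not a perfect cube.
  y = -3: RHS = -366 is not a perfect cube.
Continuing the search up to |y| = 35 finds no solutions either.
No (x, y) in the scanned range satisfies the equation.

No integer solutions with |y| ≤ 35.


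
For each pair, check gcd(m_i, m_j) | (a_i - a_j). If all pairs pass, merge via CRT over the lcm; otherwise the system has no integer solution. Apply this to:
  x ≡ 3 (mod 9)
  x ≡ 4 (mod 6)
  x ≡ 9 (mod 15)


Moduli 9, 6, 15 are not pairwise coprime, so CRT works modulo lcm(m_i) when all pairwise compatibility conditions hold.
Pairwise compatibility: gcd(m_i, m_j) must divide a_i - a_j for every pair.
Merge one congruence at a time:
  Start: x ≡ 3 (mod 9).
  Combine with x ≡ 4 (mod 6): gcd(9, 6) = 3, and 4 - 3 = 1 is NOT divisible by 3.
    ⇒ system is inconsistent (no integer solution).

No solution (the system is inconsistent).


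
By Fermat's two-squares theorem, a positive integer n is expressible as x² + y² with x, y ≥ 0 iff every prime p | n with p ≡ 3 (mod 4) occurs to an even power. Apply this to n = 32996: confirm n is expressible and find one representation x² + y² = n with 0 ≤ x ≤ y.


Step 1: Factor n = 32996 = 2^2 · 73 · 113.
Step 2: Check the mod-4 condition on each prime factor: 2 = 2 (special); 73 ≡ 1 (mod 4), exponent 1; 113 ≡ 1 (mod 4), exponent 1.
All primes ≡ 3 (mod 4) appear to even exponent (or don't appear), so by the two-squares theorem n IS expressible as a sum of two squares.
Step 3: Build a representation. Group n = k² · m with k = 2 and m = 73 · 113 = 8249 (a product of primes ≡ 1 (mod 4)); a representation of m scales to one of n via (k·x)² + (k·y)² = k²(x² + y²). Each prime p ≡ 1 (mod 4) is itself a sum of two squares; find a² by testing p − a² for a perfect square:
  73: 73 − 1² = 72, 73 − 2² = 69, 73 − 3² = 64 = 8² ⇒ 73 = 3² + 8².
  113: 113 − 1² = 112, 113 − 2² = 109, 113 − 3² = 104, 113 − 4² = 97, 113 − 5² = 88, 113 − 6² = 77, 113 − 7² = 64 = 8² ⇒ 113 = 7² + 8².
  Combine using the Brahmagupta–Fibonacci identity (a² + b²)(c² + d²) = (ac − bd)² + (ad + bc)² = (ac + bd)² + (ad − bc)²:
  73 · 113 = 8249: from (3² + 8²)(7² + 8²), take (3·7 − 8·8, 3·8 + 8·7) = (21 − 64, 24 + 56) = (-43, 80); dropping signs (only squares matter) gives (43, 80); check 43² + 80² = 1849 + 6400 = 8249 ✓.
  Scale by k = 2: (2·43, 2·80) = (86, 160).
Step 4: Order so x ≤ y and verify: 86² + 160² = 7396 + 25600 = 32996 = n. ✓

n = 32996 = 86² + 160² (one valid representation with x ≤ y).


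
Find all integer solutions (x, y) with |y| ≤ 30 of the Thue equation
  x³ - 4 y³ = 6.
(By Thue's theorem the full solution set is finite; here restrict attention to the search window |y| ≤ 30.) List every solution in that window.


The equation is x³ - 4y³ = 6. For fixed y, x³ = 4·y³ + 6, so a solution requires the RHS to be a perfect cube.
Strategy: iterate y from -30 to 30, compute RHS = 4·y³ + 6, and check whether it is a (positive or negative) perfect cube.
Check small values of y:
  y = 0: RHS = 6 is not a perfect cube.
  y = 1: RHS = 10 is not a perfect cube.
  y = -1: RHS = 2 is not a perfect cube.
  y = 2: RHS = 38 is not a perfect cube.
  y = -2: RHS = -26 is not a perfect cube.
  y = 3: RHS = 114 is not a perfect cube.
  y = -3: RHS = -102 is not a perfect cube.
Continuing the search up to |y| = 30 finds no solutions either.
No (x, y) in the scanned range satisfies the equation.

No integer solutions with |y| ≤ 30.


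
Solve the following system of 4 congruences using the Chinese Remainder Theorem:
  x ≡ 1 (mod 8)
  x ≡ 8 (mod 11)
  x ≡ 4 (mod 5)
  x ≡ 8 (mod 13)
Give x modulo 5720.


Product of moduli M = 8 · 11 · 5 · 13 = 5720.
Merge one congruence at a time:
  Start: x ≡ 1 (mod 8).
  Combine with x ≡ 8 (mod 11); new modulus lcm = 88.
    Write x = 1 + 8·t and substitute into x ≡ 8 (mod 11): 8·t ≡ 8 − 1 = 7 (mod 11).
    The inverse of 8 mod 11 is 7 (since 8·7 = 56 = 5·11 + 1), so t ≡ 7·7 = 49 ≡ 5 (mod 11).
    Then x = 1 + 8·5 = 41, valid modulo lcm(8, 11) = 88: x ≡ 41 (mod 88).
  Combine with x ≡ 4 (mod 5); new modulus lcm = 440.
    Write x = 41 + 88·t and substitute into x ≡ 4 (mod 5): 88·t ≡ 4 − 41 = -37 (mod 5).
    Reduce coefficients mod 5: 3·t ≡ 3 (mod 5).
    The inverse of 3 mod 5 is 2 (since 3·2 = 6 = 1·5 + 1), so t ≡ 2·3 = 6 ≡ 1 (mod 5).
    Then x = 41 + 88·1 = 129, valid modulo lcm(88, 5) = 440: x ≡ 129 (mod 440).
  Combine with x ≡ 8 (mod 13); new modulus lcm = 5720.
    Write x = 129 + 440·t and substitute into x ≡ 8 (mod 13): 440·t ≡ 8 − 129 = -121 (mod 13).
    Reduce coefficients mod 13: 11·t ≡ 9 (mod 13).
    The inverse of 11 mod 13 is 6 (since 11·6 = 66 = 5·13 + 1), so t ≡ 6·9 = 54 ≡ 2 (mod 13).
    Then x = 129 + 440·2 = 1009, valid modulo lcm(440, 13) = 5720: x ≡ 1009 (mod 5720).
Verify against each original: 1009 mod 8 = 1, 1009 mod 11 = 8, 1009 mod 5 = 4, 1009 mod 13 = 8.

x ≡ 1009 (mod 5720).


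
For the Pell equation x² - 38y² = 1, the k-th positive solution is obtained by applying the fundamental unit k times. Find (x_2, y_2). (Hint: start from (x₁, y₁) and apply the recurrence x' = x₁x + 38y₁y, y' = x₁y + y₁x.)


Step 1: Find the fundamental solution (x₁, y₁) of x² - 38y² = 1.
  Expand √38 as a continued fraction. a₀ = ⌊√38⌋ = 6; iterate m_{k+1} = d_k·a_k − m_k, d_{k+1} = (38 − m_{k+1}²)/d_k, a_{k+1} = ⌊(a₀ + m_{k+1})/d_{k+1}⌋ (starting m₀ = 0, d₀ = 1), with convergents p_k = a_k·p_{k-1} + p_{k-2}, q_k = a_k·q_{k-1} + q_{k-2} (p₋₁ = 1, q₋₁ = 0):
  k = 0: a₀ = 6; p₀/q₀ = 6/1; p₀² − 38·q₀² = 36 − 38 = -2.
  k = 1: m = 6, d = 2, a = ⌊(6 + 6)/2⌋ = 6; p/q = (6·6 + 1)/(6·1 + 0) = 37/6; p² − 38·q² = 1369 − 1368 = 1.
  The first convergent with p² − 38·q² = 1 gives the fundamental solution (x₁, y₁) = (37, 6).
Step 2: Apply the recurrence (x_{n+1}, y_{n+1}) = (x₁x_n + 38y₁y_n, x₁y_n + y₁x_n) repeatedly.
  From (x_1, y_1) = (37, 6): x_2 = 37·37 + 38·6·6 = 2737; y_2 = 37·6 + 6·37 = 444.
Step 3: Verify x_2² - 38·y_2² = 7491169 - 7491168 = 1 (should be 1). ✓

(x_1, y_1) = (37, 6); (x_2, y_2) = (2737, 444).


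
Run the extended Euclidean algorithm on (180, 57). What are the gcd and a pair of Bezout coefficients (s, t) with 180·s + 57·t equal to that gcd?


Euclidean algorithm on (180, 57) — divide until remainder is 0:
  180 = 3 · 57 + 9
  57 = 6 · 9 + 3
  9 = 3 · 3 + 0
gcd(180, 57) = 3.
Track Bezout coefficients alongside the remainders: start with r₀ = 180 = a·1 + b·0 (s = 1, t = 0) and r₁ = 57 = a·0 + b·1 (s = 0, t = 1); each new remainder r_{k+1} = r_{k-1} − q_k·r_k inherits s_{k+1} = s_{k-1} − q_k·s_k, t_{k+1} = t_{k-1} − q_k·t_k, so r_k = a·s_k + b·t_k at every step:
  q = 3: r = 9, s = 1 − 3·0 = 1, t = 0 − 3·1 = -3  (check: 180·1 + 57·(-3) = 9)
  q = 6: r = 3, s = 0 − 6·1 = -6, t = 1 − 6·(-3) = 19  (check: 180·(-6) + 57·19 = 3)
The row with r = 3 (the gcd) gives the Bezout coefficients s = -6, t = 19.
Result: 180 · (-6) + 57 · (19) = 3.

gcd(180, 57) = 3; s = -6, t = 19 (check: 180·(-6) + 57·19 = 3).


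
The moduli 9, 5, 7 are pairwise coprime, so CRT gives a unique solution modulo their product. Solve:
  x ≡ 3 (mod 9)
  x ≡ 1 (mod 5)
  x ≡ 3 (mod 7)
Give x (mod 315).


Moduli 9, 5, 7 are pairwise coprime; by CRT there is a unique solution modulo M = 9 · 5 · 7 = 315.
Solve pairwise, accumulating the modulus:
  Start with x ≡ 3 (mod 9).
  Combine with x ≡ 1 (mod 5): since gcd(9, 5) = 1, we get a unique residue mod 45.
    Write x = 3 + 9·t and substitute into x ≡ 1 (mod 5): 9·t ≡ 1 − 3 = -2 (mod 5).
    Reduce coefficients mod 5: 4·t ≡ 3 (mod 5).
    The inverse of 4 mod 5 is 4 (since 4·4 = 16 = 3·5 + 1), so t ≡ 4·3 = 12 ≡ 2 (mod 5).
    Then x = 3 + 9·2 = 21, valid modulo lcm(9, 5) = 45: x ≡ 21 (mod 45).
  Combine with x ≡ 3 (mod 7): since gcd(45, 7) = 1, we get a unique residue mod 315.
    Write x = 21 + 45·t and substitute into x ≡ 3 (mod 7): 45·t ≡ 3 − 21 = -18 (mod 7).
    Reduce coefficients mod 7: 3·t ≡ 3 (mod 7).
    The inverse of 3 mod 7 is 5 (since 3·5 = 15 = 2·7 + 1), so t ≡ 5·3 = 15 ≡ 1 (mod 7).
    Then x = 21 + 45·1 = 66, valid modulo lcm(45, 7) = 315: x ≡ 66 (mod 315).
Verify: 66 mod 9 = 3 ✓, 66 mod 5 = 1 ✓, 66 mod 7 = 3 ✓.

x ≡ 66 (mod 315).


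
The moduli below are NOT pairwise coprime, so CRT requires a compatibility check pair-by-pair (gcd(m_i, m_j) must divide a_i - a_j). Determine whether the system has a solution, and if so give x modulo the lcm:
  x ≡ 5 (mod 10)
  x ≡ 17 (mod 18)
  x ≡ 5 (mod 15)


Moduli 10, 18, 15 are not pairwise coprime, so CRT works modulo lcm(m_i) when all pairwise compatibility conditions hold.
Pairwise compatibility: gcd(m_i, m_j) must divide a_i - a_j for every pair.
Merge one congruence at a time:
  Start: x ≡ 5 (mod 10).
  Combine with x ≡ 17 (mod 18): gcd(10, 18) = 2; 17 - 5 = 12, which IS divisible by 2, so compatible.
    Write x = 5 + 10·t and substitute into x ≡ 17 (mod 18): 10·t ≡ 17 − 5 = 12 (mod 18).
    Divide the congruence (and modulus) by g = 2: 5·t ≡ 6 (mod 9).
    The inverse of 5 mod 9 is 2 (since 5·2 = 10 = 1·9 + 1), so t ≡ 2·6 = 12 ≡ 3 (mod 9).
    Then x = 5 + 10·3 = 35, valid modulo lcm(10, 18) = 90: x ≡ 35 (mod 90).
  Combine with x ≡ 5 (mod 15): gcd(90, 15) = 15; 5 - 35 = -30, which IS divisible by 15, so compatible.
    Write x = 35 + 90·t and substitute into x ≡ 5 (mod 15): 90·t ≡ 5 − 35 = -30 (mod 15).
    Divide the congruence (and modulus) by g = 15: 6·t ≡ -2 (mod 1).
    Modulo 1 every t works; take t = 0.
    Then x = 35 + 90·0 = 35, valid modulo lcm(90, 15) = 90: x ≡ 35 (mod 90).
Verify: 35 mod 10 = 5, 35 mod 18 = 17, 35 mod 15 = 5.

x ≡ 35 (mod 90).


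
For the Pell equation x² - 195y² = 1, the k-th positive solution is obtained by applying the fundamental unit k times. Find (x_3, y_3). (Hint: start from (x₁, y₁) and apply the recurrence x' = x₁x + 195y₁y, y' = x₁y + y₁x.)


Step 1: Find the fundamental solution (x₁, y₁) of x² - 195y² = 1.
  Expand √195 as a continued fraction. a₀ = ⌊√195⌋ = 13; iterate m_{k+1} = d_k·a_k − m_k, d_{k+1} = (195 − m_{k+1}²)/d_k, a_{k+1} = ⌊(a₀ + m_{k+1})/d_{k+1}⌋ (starting m₀ = 0, d₀ = 1), with convergents p_k = a_k·p_{k-1} + p_{k-2}, q_k = a_k·q_{k-1} + q_{k-2} (p₋₁ = 1, q₋₁ = 0):
  k = 0: a₀ = 13; p₀/q₀ = 13/1; p₀² − 195·q₀² = 169 − 195 = -26.
  k = 1: m = 13, d = 26, a = ⌊(13 + 13)/26⌋ = 1; p/q = (1·13 + 1)/(1·1 + 0) = 14/1; p² − 195·q² = 196 − 195 = 1.
  The first convergent with p² − 195·q² = 1 gives the fundamental solution (x₁, y₁) = (14, 1).
Step 2: Apply the recurrence (x_{n+1}, y_{n+1}) = (x₁x_n + 195y₁y_n, x₁y_n + y₁x_n) repeatedly.
  From (x_1, y_1) = (14, 1): x_2 = 14·14 + 195·1·1 = 391; y_2 = 14·1 + 1·14 = 28.
  From (x_2, y_2) = (391, 28): x_3 = 14·391 + 195·1·28 = 10934; y_3 = 14·28 + 1·391 = 783.
Step 3: Verify x_3² - 195·y_3² = 119552356 - 119552355 = 1 (should be 1). ✓

(x_1, y_1) = (14, 1); (x_3, y_3) = (10934, 783).


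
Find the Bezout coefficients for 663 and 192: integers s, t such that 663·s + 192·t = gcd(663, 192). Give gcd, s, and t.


Euclidean algorithm on (663, 192) — divide until remainder is 0:
  663 = 3 · 192 + 87
  192 = 2 · 87 + 18
  87 = 4 · 18 + 15
  18 = 1 · 15 + 3
  15 = 5 · 3 + 0
gcd(663, 192) = 3.
Track Bezout coefficients alongside the remainders: start with r₀ = 663 = a·1 + b·0 (s = 1, t = 0) and r₁ = 192 = a·0 + b·1 (s = 0, t = 1); each new remainder r_{k+1} = r_{k-1} − q_k·r_k inherits s_{k+1} = s_{k-1} − q_k·s_k, t_{k+1} = t_{k-1} − q_k·t_k, so r_k = a·s_k + b·t_k at every step:
  q = 3: r = 87, s = 1 − 3·0 = 1, t = 0 − 3·1 = -3  (check: 663·1 + 192·(-3) = 87)
  q = 2: r = 18, s = 0 − 2·1 = -2, t = 1 − 2·(-3) = 7  (check: 663·(-2) + 192·7 = 18)
  q = 4: r = 15, s = 1 − 4·(-2) = 9, t = -3 − 4·7 = -31  (check: 663·9 + 192·(-31) = 15)
  q = 1: r = 3, s = -2 − 1·9 = -11, t = 7 − 1·(-31) = 38  (check: 663·(-11) + 192·38 = 3)
The row with r = 3 (the gcd) gives the Bezout coefficients s = -11, t = 38.
Result: 663 · (-11) + 192 · (38) = 3.

gcd(663, 192) = 3; s = -11, t = 38 (check: 663·(-11) + 192·38 = 3).


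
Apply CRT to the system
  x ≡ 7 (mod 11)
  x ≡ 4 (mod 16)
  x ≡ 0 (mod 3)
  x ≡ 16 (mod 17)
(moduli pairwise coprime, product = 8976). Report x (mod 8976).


Product of moduli M = 11 · 16 · 3 · 17 = 8976.
Merge one congruence at a time:
  Start: x ≡ 7 (mod 11).
  Combine with x ≡ 4 (mod 16); new modulus lcm = 176.
    Write x = 7 + 11·t and substitute into x ≡ 4 (mod 16): 11·t ≡ 4 − 7 = -3 (mod 16).
    Reduce coefficients mod 16: 11·t ≡ 13 (mod 16).
    The inverse of 11 mod 16 is 3 (since 11·3 = 33 = 2·16 + 1), so t ≡ 3·13 = 39 ≡ 7 (mod 16).
    Then x = 7 + 11·7 = 84, valid modulo lcm(11, 16) = 176: x ≡ 84 (mod 176).
  Combine with x ≡ 0 (mod 3); new modulus lcm = 528.
    Write x = 84 + 176·t and substitute into x ≡ 0 (mod 3): 176·t ≡ 0 − 84 = -84 (mod 3).
    Reduce coefficients mod 3: 2·t ≡ 0 (mod 3).
    The inverse of 2 mod 3 is 2 (since 2·2 = 4 = 1·3 + 1), so t ≡ 2·0 = 0 ≡ 0 (mod 3).
    Then x = 84 + 176·0 = 84, valid modulo lcm(176, 3) = 528: x ≡ 84 (mod 528).
  Combine with x ≡ 16 (mod 17); new modulus lcm = 8976.
    Write x = 84 + 528·t and substitute into x ≡ 16 (mod 17): 528·t ≡ 16 − 84 = -68 (mod 17).
    Reduce coefficients mod 17: 1·t ≡ 0 (mod 17).
    So t ≡ 0 (mod 17).
    Then x = 84 + 528·0 = 84, valid modulo lcm(528, 17) = 8976: x ≡ 84 (mod 8976).
Verify against each original: 84 mod 11 = 7, 84 mod 16 = 4, 84 mod 3 = 0, 84 mod 17 = 16.

x ≡ 84 (mod 8976).


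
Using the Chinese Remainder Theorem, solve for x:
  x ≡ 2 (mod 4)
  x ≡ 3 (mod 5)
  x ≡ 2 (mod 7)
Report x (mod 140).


Moduli 4, 5, 7 are pairwise coprime; by CRT there is a unique solution modulo M = 4 · 5 · 7 = 140.
Solve pairwise, accumulating the modulus:
  Start with x ≡ 2 (mod 4).
  Combine with x ≡ 3 (mod 5): since gcd(4, 5) = 1, we get a unique residue mod 20.
    Write x = 2 + 4·t and substitute into x ≡ 3 (mod 5): 4·t ≡ 3 − 2 = 1 (mod 5).
    The inverse of 4 mod 5 is 4 (since 4·4 = 16 = 3·5 + 1), so t ≡ 4·1 = 4 ≡ 4 (mod 5).
    Then x = 2 + 4·4 = 18, valid modulo lcm(4, 5) = 20: x ≡ 18 (mod 20).
  Combine with x ≡ 2 (mod 7): since gcd(20, 7) = 1, we get a unique residue mod 140.
    Write x = 18 + 20·t and substitute into x ≡ 2 (mod 7): 20·t ≡ 2 − 18 = -16 (mod 7).
    Reduce coefficients mod 7: 6·t ≡ 5 (mod 7).
    The inverse of 6 mod 7 is 6 (since 6·6 = 36 = 5·7 + 1), so t ≡ 6·5 = 30 ≡ 2 (mod 7).
    Then x = 18 + 20·2 = 58, valid modulo lcm(20, 7) = 140: x ≡ 58 (mod 140).
Verify: 58 mod 4 = 2 ✓, 58 mod 5 = 3 ✓, 58 mod 7 = 2 ✓.

x ≡ 58 (mod 140).


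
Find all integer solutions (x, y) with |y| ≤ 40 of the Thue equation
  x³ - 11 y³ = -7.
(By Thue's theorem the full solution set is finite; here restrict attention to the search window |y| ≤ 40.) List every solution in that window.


The equation is x³ - 11y³ = -7. For fixed y, x³ = 11·y³ − 7, so a solution requires the RHS to be a perfect cube.
Strategy: iterate y from -40 to 40, compute RHS = 11·y³ − 7, and check whether it is a (positive or negative) perfect cube.
Check small values of y:
  y = 0: RHS = -7 is not a perfect cube.
  y = 1: RHS = 4 is not a perfect cube.
  y = -1: RHS = -18 is not a perfect cube.
  y = 2: RHS = 81 is not a perfect cube.
  y = -2: RHS = -95 is not a perfect cube.
  y = 3: RHS = 290 is not a perfect cube.
  y = -3: RHS = -304 is not a perfect cube.
Continuing the search up to |y| = 40 finds no solutions either.
No (x, y) in the scanned range satisfies the equation.

No integer solutions with |y| ≤ 40.


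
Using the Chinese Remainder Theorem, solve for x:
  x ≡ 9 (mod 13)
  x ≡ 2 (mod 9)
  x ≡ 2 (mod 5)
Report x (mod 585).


Moduli 13, 9, 5 are pairwise coprime; by CRT there is a unique solution modulo M = 13 · 9 · 5 = 585.
Solve pairwise, accumulating the modulus:
  Start with x ≡ 9 (mod 13).
  Combine with x ≡ 2 (mod 9): since gcd(13, 9) = 1, we get a unique residue mod 117.
    Write x = 9 + 13·t and substitute into x ≡ 2 (mod 9): 13·t ≡ 2 − 9 = -7 (mod 9).
    Reduce coefficients mod 9: 4·t ≡ 2 (mod 9).
    The inverse of 4 mod 9 is 7 (since 4·7 = 28 = 3·9 + 1), so t ≡ 7·2 = 14 ≡ 5 (mod 9).
    Then x = 9 + 13·5 = 74, valid modulo lcm(13, 9) = 117: x ≡ 74 (mod 117).
  Combine with x ≡ 2 (mod 5): since gcd(117, 5) = 1, we get a unique residue mod 585.
    Write x = 74 + 117·t and substitute into x ≡ 2 (mod 5): 117·t ≡ 2 − 74 = -72 (mod 5).
    Reduce coefficients mod 5: 2·t ≡ 3 (mod 5).
    The inverse of 2 mod 5 is 3 (since 2·3 = 6 = 1·5 + 1), so t ≡ 3·3 = 9 ≡ 4 (mod 5).
    Then x = 74 + 117·4 = 542, valid modulo lcm(117, 5) = 585: x ≡ 542 (mod 585).
Verify: 542 mod 13 = 9 ✓, 542 mod 9 = 2 ✓, 542 mod 5 = 2 ✓.

x ≡ 542 (mod 585).


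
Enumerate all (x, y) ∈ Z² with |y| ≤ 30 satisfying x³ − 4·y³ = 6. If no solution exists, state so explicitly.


The equation is x³ - 4y³ = 6. For fixed y, x³ = 4·y³ + 6, so a solution requires the RHS to be a perfect cube.
Strategy: iterate y from -30 to 30, compute RHS = 4·y³ + 6, and check whether it is a (positive or negative) perfect cube.
Check small values of y:
  y = 0: RHS = 6 is not a perfect cube.
  y = 1: RHS = 10 is not a perfect cube.
  y = -1: RHS = 2 is not a perfect cube.
  y = 2: RHS = 38 is not a perfect cube.
  y = -2: RHS = -26 is not a perfect cube.
  y = 3: RHS = 114 is not a perfect cube.
  y = -3: RHS = -102 is not a perfect cube.
Continuing the search up to |y| = 30 finds no solutions either.
No (x, y) in the scanned range satisfies the equation.

No integer solutions with |y| ≤ 30.


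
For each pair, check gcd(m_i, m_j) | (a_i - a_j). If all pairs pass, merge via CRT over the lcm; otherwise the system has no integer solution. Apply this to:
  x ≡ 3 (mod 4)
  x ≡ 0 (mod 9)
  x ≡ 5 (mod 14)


Moduli 4, 9, 14 are not pairwise coprime, so CRT works modulo lcm(m_i) when all pairwise compatibility conditions hold.
Pairwise compatibility: gcd(m_i, m_j) must divide a_i - a_j for every pair.
Merge one congruence at a time:
  Start: x ≡ 3 (mod 4).
  Combine with x ≡ 0 (mod 9): gcd(4, 9) = 1; 0 - 3 = -3, which IS divisible by 1, so compatible.
    Write x = 3 + 4·t and substitute into x ≡ 0 (mod 9): 4·t ≡ 0 − 3 = -3 (mod 9).
    Reduce coefficients mod 9: 4·t ≡ 6 (mod 9).
    The inverse of 4 mod 9 is 7 (since 4·7 = 28 = 3·9 + 1), so t ≡ 7·6 = 42 ≡ 6 (mod 9).
    Then x = 3 + 4·6 = 27, valid modulo lcm(4, 9) = 36: x ≡ 27 (mod 36).
  Combine with x ≡ 5 (mod 14): gcd(36, 14) = 2; 5 - 27 = -22, which IS divisible by 2, so compatible.
    Write x = 27 + 36·t and substitute into x ≡ 5 (mod 14): 36·t ≡ 5 − 27 = -22 (mod 14).
    Divide the congruence (and modulus) by g = 2: 18·t ≡ -11 (mod 7).
    Reduce coefficients mod 7: 4·t ≡ 3 (mod 7).
    The inverse of 4 mod 7 is 2 (since 4·2 = 8 = 1·7 + 1), so t ≡ 2·3 = 6 ≡ 6 (mod 7).
    Then x = 27 + 36·6 = 243, valid modulo lcm(36, 14) = 252: x ≡ 243 (mod 252).
Verify: 243 mod 4 = 3, 243 mod 9 = 0, 243 mod 14 = 5.

x ≡ 243 (mod 252).


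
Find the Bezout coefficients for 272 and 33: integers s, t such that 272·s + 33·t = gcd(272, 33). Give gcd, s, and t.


Euclidean algorithm on (272, 33) — divide until remainder is 0:
  272 = 8 · 33 + 8
  33 = 4 · 8 + 1
  8 = 8 · 1 + 0
gcd(272, 33) = 1.
Track Bezout coefficients alongside the remainders: start with r₀ = 272 = a·1 + b·0 (s = 1, t = 0) and r₁ = 33 = a·0 + b·1 (s = 0, t = 1); each new remainder r_{k+1} = r_{k-1} − q_k·r_k inherits s_{k+1} = s_{k-1} − q_k·s_k, t_{k+1} = t_{k-1} − q_k·t_k, so r_k = a·s_k + b·t_k at every step:
  q = 8: r = 8, s = 1 − 8·0 = 1, t = 0 − 8·1 = -8  (check: 272·1 + 33·(-8) = 8)
  q = 4: r = 1, s = 0 − 4·1 = -4, t = 1 − 4·(-8) = 33  (check: 272·(-4) + 33·33 = 1)
The row with r = 1 (the gcd) gives the Bezout coefficients s = -4, t = 33.
Result: 272 · (-4) + 33 · (33) = 1.

gcd(272, 33) = 1; s = -4, t = 33 (check: 272·(-4) + 33·33 = 1).


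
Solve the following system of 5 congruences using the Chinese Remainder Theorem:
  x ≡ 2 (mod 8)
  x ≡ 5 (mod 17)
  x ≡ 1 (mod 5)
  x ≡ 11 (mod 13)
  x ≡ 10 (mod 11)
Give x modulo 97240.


Product of moduli M = 8 · 17 · 5 · 13 · 11 = 97240.
Merge one congruence at a time:
  Start: x ≡ 2 (mod 8).
  Combine with x ≡ 5 (mod 17); new modulus lcm = 136.
    Write x = 2 + 8·t and substitute into x ≡ 5 (mod 17): 8·t ≡ 5 − 2 = 3 (mod 17).
    The inverse of 8 mod 17 is 15 (since 8·15 = 120 = 7·17 + 1), so t ≡ 15·3 = 45 ≡ 11 (mod 17).
    Then x = 2 + 8·11 = 90, valid modulo lcm(8, 17) = 136: x ≡ 90 (mod 136).
  Combine with x ≡ 1 (mod 5); new modulus lcm = 680.
    Write x = 90 + 136·t and substitute into x ≡ 1 (mod 5): 136·t ≡ 1 − 90 = -89 (mod 5).
    Reduce coefficients mod 5: 1·t ≡ 1 (mod 5).
    So t ≡ 1 (mod 5).
    Then x = 90 + 136·1 = 226, valid modulo lcm(136, 5) = 680: x ≡ 226 (mod 680).
  Combine with x ≡ 11 (mod 13); new modulus lcm = 8840.
    Write x = 226 + 680·t and substitute into x ≡ 11 (mod 13): 680·t ≡ 11 − 226 = -215 (mod 13).
    Reduce coefficients mod 13: 4·t ≡ 6 (mod 13).
    The inverse of 4 mod 13 is 10 (since 4·10 = 40 = 3·13 + 1), so t ≡ 10·6 = 60 ≡ 8 (mod 13).
    Then x = 226 + 680·8 = 5666, valid modulo lcm(680, 13) = 8840: x ≡ 5666 (mod 8840).
  Combine with x ≡ 10 (mod 11); new modulus lcm = 97240.
    Write x = 5666 + 8840·t and substitute into x ≡ 10 (mod 11): 8840·t ≡ 10 − 5666 = -5656 (mod 11).
    Reduce coefficients mod 11: 7·t ≡ 9 (mod 11).
    The inverse of 7 mod 11 is 8 (since 7·8 = 56 = 5·11 + 1), so t ≡ 8·9 = 72 ≡ 6 (mod 11).
    Then x = 5666 + 8840·6 = 58706, valid modulo lcm(8840, 11) = 97240: x ≡ 58706 (mod 97240).
Verify against each original: 58706 mod 8 = 2, 58706 mod 17 = 5, 58706 mod 5 = 1, 58706 mod 13 = 11, 58706 mod 11 = 10.

x ≡ 58706 (mod 97240).


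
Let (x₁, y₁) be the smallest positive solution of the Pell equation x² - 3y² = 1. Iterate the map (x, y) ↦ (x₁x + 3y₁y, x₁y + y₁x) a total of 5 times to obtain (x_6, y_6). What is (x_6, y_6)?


Step 1: Find the fundamental solution (x₁, y₁) of x² - 3y² = 1.
  Expand √3 as a continued fraction. a₀ = ⌊√3⌋ = 1; iterate m_{k+1} = d_k·a_k − m_k, d_{k+1} = (3 − m_{k+1}²)/d_k, a_{k+1} = ⌊(a₀ + m_{k+1})/d_{k+1}⌋ (starting m₀ = 0, d₀ = 1), with convergents p_k = a_k·p_{k-1} + p_{k-2}, q_k = a_k·q_{k-1} + q_{k-2} (p₋₁ = 1, q₋₁ = 0):
  k = 0: a₀ = 1; p₀/q₀ = 1/1; p₀² − 3·q₀² = 1 − 3 = -2.
  k = 1: m = 1, d = 2, a = ⌊(1 + 1)/2⌋ = 1; p/q = (1·1 + 1)/(1·1 + 0) = 2/1; p² − 3·q² = 4 − 3 = 1.
  The first convergent with p² − 3·q² = 1 gives the fundamental solution (x₁, y₁) = (2, 1).
Step 2: Apply the recurrence (x_{n+1}, y_{n+1}) = (x₁x_n + 3y₁y_n, x₁y_n + y₁x_n) repeatedly.
  From (x_1, y_1) = (2, 1): x_2 = 2·2 + 3·1·1 = 7; y_2 = 2·1 + 1·2 = 4.
  From (x_2, y_2) = (7, 4): x_3 = 2·7 + 3·1·4 = 26; y_3 = 2·4 + 1·7 = 15.
  From (x_3, y_3) = (26, 15): x_4 = 2·26 + 3·1·15 = 97; y_4 = 2·15 + 1·26 = 56.
  From (x_4, y_4) = (97, 56): x_5 = 2·97 + 3·1·56 = 362; y_5 = 2·56 + 1·97 = 209.
  From (x_5, y_5) = (362, 209): x_6 = 2·362 + 3·1·209 = 1351; y_6 = 2·209 + 1·362 = 780.
Step 3: Verify x_6² - 3·y_6² = 1825201 - 1825200 = 1 (should be 1). ✓

(x_1, y_1) = (2, 1); (x_6, y_6) = (1351, 780).


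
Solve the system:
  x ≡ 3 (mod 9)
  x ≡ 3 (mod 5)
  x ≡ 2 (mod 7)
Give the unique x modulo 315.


Moduli 9, 5, 7 are pairwise coprime; by CRT there is a unique solution modulo M = 9 · 5 · 7 = 315.
Solve pairwise, accumulating the modulus:
  Start with x ≡ 3 (mod 9).
  Combine with x ≡ 3 (mod 5): since gcd(9, 5) = 1, we get a unique residue mod 45.
    Write x = 3 + 9·t and substitute into x ≡ 3 (mod 5): 9·t ≡ 3 − 3 = 0 (mod 5).
    Reduce coefficients mod 5: 4·t ≡ 0 (mod 5).
    The inverse of 4 mod 5 is 4 (since 4·4 = 16 = 3·5 + 1), so t ≡ 4·0 = 0 ≡ 0 (mod 5).
    Then x = 3 + 9·0 = 3, valid modulo lcm(9, 5) = 45: x ≡ 3 (mod 45).
  Combine with x ≡ 2 (mod 7): since gcd(45, 7) = 1, we get a unique residue mod 315.
    Write x = 3 + 45·t and substitute into x ≡ 2 (mod 7): 45·t ≡ 2 − 3 = -1 (mod 7).
    Reduce coefficients mod 7: 3·t ≡ 6 (mod 7).
    The inverse of 3 mod 7 is 5 (since 3·5 = 15 = 2·7 + 1), so t ≡ 5·6 = 30 ≡ 2 (mod 7).
    Then x = 3 + 45·2 = 93, valid modulo lcm(45, 7) = 315: x ≡ 93 (mod 315).
Verify: 93 mod 9 = 3 ✓, 93 mod 5 = 3 ✓, 93 mod 7 = 2 ✓.

x ≡ 93 (mod 315).


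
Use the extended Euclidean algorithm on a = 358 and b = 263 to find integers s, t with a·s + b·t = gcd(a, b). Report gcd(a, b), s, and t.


Euclidean algorithm on (358, 263) — divide until remainder is 0:
  358 = 1 · 263 + 95
  263 = 2 · 95 + 73
  95 = 1 · 73 + 22
  73 = 3 · 22 + 7
  22 = 3 · 7 + 1
  7 = 7 · 1 + 0
gcd(358, 263) = 1.
Track Bezout coefficients alongside the remainders: start with r₀ = 358 = a·1 + b·0 (s = 1, t = 0) and r₁ = 263 = a·0 + b·1 (s = 0, t = 1); each new remainder r_{k+1} = r_{k-1} − q_k·r_k inherits s_{k+1} = s_{k-1} − q_k·s_k, t_{k+1} = t_{k-1} − q_k·t_k, so r_k = a·s_k + b·t_k at every step:
  q = 1: r = 95, s = 1 − 1·0 = 1, t = 0 − 1·1 = -1  (check: 358·1 + 263·(-1) = 95)
  q = 2: r = 73, s = 0 − 2·1 = -2, t = 1 − 2·(-1) = 3  (check: 358·(-2) + 263·3 = 73)
  q = 1: r = 22, s = 1 − 1·(-2) = 3, t = -1 − 1·3 = -4  (check: 358·3 + 263·(-4) = 22)
  q = 3: r = 7, s = -2 − 3·3 = -11, t = 3 − 3·(-4) = 15  (check: 358·(-11) + 263·15 = 7)
  q = 3: r = 1, s = 3 − 3·(-11) = 36, t = -4 − 3·15 = -49  (check: 358·36 + 263·(-49) = 1)
The row with r = 1 (the gcd) gives the Bezout coefficients s = 36, t = -49.
Result: 358 · (36) + 263 · (-49) = 1.

gcd(358, 263) = 1; s = 36, t = -49 (check: 358·36 + 263·(-49) = 1).


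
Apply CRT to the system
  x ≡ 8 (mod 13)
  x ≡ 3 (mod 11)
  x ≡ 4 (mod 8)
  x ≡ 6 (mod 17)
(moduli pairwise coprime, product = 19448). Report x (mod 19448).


Product of moduli M = 13 · 11 · 8 · 17 = 19448.
Merge one congruence at a time:
  Start: x ≡ 8 (mod 13).
  Combine with x ≡ 3 (mod 11); new modulus lcm = 143.
    Write x = 8 + 13·t and substitute into x ≡ 3 (mod 11): 13·t ≡ 3 − 8 = -5 (mod 11).
    Reduce coefficients mod 11: 2·t ≡ 6 (mod 11).
    The inverse of 2 mod 11 is 6 (since 2·6 = 12 = 1·11 + 1), so t ≡ 6·6 = 36 ≡ 3 (mod 11).
    Then x = 8 + 13·3 = 47, valid modulo lcm(13, 11) = 143: x ≡ 47 (mod 143).
  Combine with x ≡ 4 (mod 8); new modulus lcm = 1144.
    Write x = 47 + 143·t and substitute into x ≡ 4 (mod 8): 143·t ≡ 4 − 47 = -43 (mod 8).
    Reduce coefficients mod 8: 7·t ≡ 5 (mod 8).
    The inverse of 7 mod 8 is 7 (since 7·7 = 49 = 6·8 + 1), so t ≡ 7·5 = 35 ≡ 3 (mod 8).
    Then x = 47 + 143·3 = 476, valid modulo lcm(143, 8) = 1144: x ≡ 476 (mod 1144).
  Combine with x ≡ 6 (mod 17); new modulus lcm = 19448.
    Write x = 476 + 1144·t and substitute into x ≡ 6 (mod 17): 1144·t ≡ 6 − 476 = -470 (mod 17).
    Reduce coefficients mod 17: 5·t ≡ 6 (mod 17).
    The inverse of 5 mod 17 is 7 (since 5·7 = 35 = 2·17 + 1), so t ≡ 7·6 = 42 ≡ 8 (mod 17).
    Then x = 476 + 1144·8 = 9628, valid modulo lcm(1144, 17) = 19448: x ≡ 9628 (mod 19448).
Verify against each original: 9628 mod 13 = 8, 9628 mod 11 = 3, 9628 mod 8 = 4, 9628 mod 17 = 6.

x ≡ 9628 (mod 19448).


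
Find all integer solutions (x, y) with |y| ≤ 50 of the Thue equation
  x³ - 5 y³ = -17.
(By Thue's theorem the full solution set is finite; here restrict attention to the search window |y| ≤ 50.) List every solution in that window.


The equation is x³ - 5y³ = -17. For fixed y, x³ = 5·y³ − 17, so a solution requires the RHS to be a perfect cube.
Strategy: iterate y from -50 to 50, compute RHS = 5·y³ − 17, and check whether it is a (positive or negative) perfect cube.
Check small values of y:
  y = 0: RHS = -17 is not a perfect cube.
  y = 1: RHS = -12 is not a perfect cube.
  y = -1: RHS = -22 is not a perfect cube.
  y = 2: RHS = 23 is not a perfect cube.
  y = -2: RHS = -57 is not a perfect cube.
  y = 3: RHS = 118 is not a perfect cube.
  y = -3: RHS = -152 is not a perfect cube.
Continuing the search up to |y| = 50 finds no solutions either.
No (x, y) in the scanned range satisfies the equation.

No integer solutions with |y| ≤ 50.


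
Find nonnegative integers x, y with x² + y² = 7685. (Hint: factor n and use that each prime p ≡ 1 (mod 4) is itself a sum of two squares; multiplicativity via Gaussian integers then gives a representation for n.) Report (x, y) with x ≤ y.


Step 1: Factor n = 7685 = 5 · 29 · 53.
Step 2: Check the mod-4 condition on each prime factor: 5 ≡ 1 (mod 4), exponent 1; 29 ≡ 1 (mod 4), exponent 1; 53 ≡ 1 (mod 4), exponent 1.
All primes ≡ 3 (mod 4) appear to even exponent (or don't appear), so by the two-squares theorem n IS expressible as a sum of two squares.
Step 3: Build a representation. Here n = 5 · 29 · 53 is a product of primes ≡ 1 (mod 4). Each prime p ≡ 1 (mod 4) is itself a sum of two squares; find a² by testing p − a² for a perfect square:
  5: 5 − 1² = 4 = 2² ⇒ 5 = 1² + 2².
  29: 29 − 1² = 28, 29 − 2² = 25 = 5² ⇒ 29 = 2² + 5².
  53: 53 − 1² = 52, 53 − 2² = 49 = 7² ⇒ 53 = 2² + 7².
  Combine using the Brahmagupta–Fibonacci identity (a² + b²)(c² + d²) = (ac − bd)² + (ad + bc)² = (ac + bd)² + (ad − bc)²:
  5 · 29 = 145: from (1² + 2²)(2² + 5²), take (1·2 − 2·5, 1·5 + 2·2) = (2 − 10, 5 + 4) = (-8, 9); dropping signs (only squares matter) gives (8, 9); check 8² + 9² = 64 + 81 = 145 ✓.
  145 · 53 = 7685: from (8² + 9²)(2² + 7²), take (8·2 − 9·7, 8·7 + 9·2) = (16 − 63, 56 + 18) = (-47, 74); dropping signs (only squares matter) gives (47, 74); check 47² + 74² = 2209 + 5476 = 7685 ✓.
Step 4: Order so x ≤ y and verify: 47² + 74² = 2209 + 5476 = 7685 = n. ✓

n = 7685 = 47² + 74² (one valid representation with x ≤ y).


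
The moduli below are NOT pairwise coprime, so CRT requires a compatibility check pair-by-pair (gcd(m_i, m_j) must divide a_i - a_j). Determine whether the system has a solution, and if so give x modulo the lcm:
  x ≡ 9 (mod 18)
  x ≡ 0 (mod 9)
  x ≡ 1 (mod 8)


Moduli 18, 9, 8 are not pairwise coprime, so CRT works modulo lcm(m_i) when all pairwise compatibility conditions hold.
Pairwise compatibility: gcd(m_i, m_j) must divide a_i - a_j for every pair.
Merge one congruence at a time:
  Start: x ≡ 9 (mod 18).
  Combine with x ≡ 0 (mod 9): gcd(18, 9) = 9; 0 - 9 = -9, which IS divisible by 9, so compatible.
    Write x = 9 + 18·t and substitute into x ≡ 0 (mod 9): 18·t ≡ 0 − 9 = -9 (mod 9).
    Divide the congruence (and modulus) by g = 9: 2·t ≡ -1 (mod 1).
    Modulo 1 every t works; take t = 0.
    Then x = 9 + 18·0 = 9, valid modulo lcm(18, 9) = 18: x ≡ 9 (mod 18).
  Combine with x ≡ 1 (mod 8): gcd(18, 8) = 2; 1 - 9 = -8, which IS divisible by 2, so compatible.
    Write x = 9 + 18·t and substitute into x ≡ 1 (mod 8): 18·t ≡ 1 − 9 = -8 (mod 8).
    Divide the congruence (and modulus) by g = 2: 9·t ≡ -4 (mod 4).
    Reduce coefficients mod 4: 1·t ≡ 0 (mod 4).
    So t ≡ 0 (mod 4).
    Then x = 9 + 18·0 = 9, valid modulo lcm(18, 8) = 72: x ≡ 9 (mod 72).
Verify: 9 mod 18 = 9, 9 mod 9 = 0, 9 mod 8 = 1.

x ≡ 9 (mod 72).


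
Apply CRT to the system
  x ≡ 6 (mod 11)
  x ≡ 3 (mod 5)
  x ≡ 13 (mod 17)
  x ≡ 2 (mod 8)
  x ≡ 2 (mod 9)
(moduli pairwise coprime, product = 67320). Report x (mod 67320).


Product of moduli M = 11 · 5 · 17 · 8 · 9 = 67320.
Merge one congruence at a time:
  Start: x ≡ 6 (mod 11).
  Combine with x ≡ 3 (mod 5); new modulus lcm = 55.
    Write x = 6 + 11·t and substitute into x ≡ 3 (mod 5): 11·t ≡ 3 − 6 = -3 (mod 5).
    Reduce coefficients mod 5: 1·t ≡ 2 (mod 5).
    So t ≡ 2 (mod 5).
    Then x = 6 + 11·2 = 28, valid modulo lcm(11, 5) = 55: x ≡ 28 (mod 55).
  Combine with x ≡ 13 (mod 17); new modulus lcm = 935.
    Write x = 28 + 55·t and substitute into x ≡ 13 (mod 17): 55·t ≡ 13 − 28 = -15 (mod 17).
    Reduce coefficients mod 17: 4·t ≡ 2 (mod 17).
    The inverse of 4 mod 17 is 13 (since 4·13 = 52 = 3·17 + 1), so t ≡ 13·2 = 26 ≡ 9 (mod 17).
    Then x = 28 + 55·9 = 523, valid modulo lcm(55, 17) = 935: x ≡ 523 (mod 935).
  Combine with x ≡ 2 (mod 8); new modulus lcm = 7480.
    Write x = 523 + 935·t and substitute into x ≡ 2 (mod 8): 935·t ≡ 2 − 523 = -521 (mod 8).
    Reduce coefficients mod 8: 7·t ≡ 7 (mod 8).
    The inverse of 7 mod 8 is 7 (since 7·7 = 49 = 6·8 + 1), so t ≡ 7·7 = 49 ≡ 1 (mod 8).
    Then x = 523 + 935·1 = 1458, valid modulo lcm(935, 8) = 7480: x ≡ 1458 (mod 7480).
  Combine with x ≡ 2 (mod 9); new modulus lcm = 67320.
    Write x = 1458 + 7480·t and substitute into x ≡ 2 (mod 9): 7480·t ≡ 2 − 1458 = -1456 (mod 9).
    Reduce coefficients mod 9: 1·t ≡ 2 (mod 9).
    So t ≡ 2 (mod 9).
    Then x = 1458 + 7480·2 = 16418, valid modulo lcm(7480, 9) = 67320: x ≡ 16418 (mod 67320).
Verify against each original: 16418 mod 11 = 6, 16418 mod 5 = 3, 16418 mod 17 = 13, 16418 mod 8 = 2, 16418 mod 9 = 2.

x ≡ 16418 (mod 67320).
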